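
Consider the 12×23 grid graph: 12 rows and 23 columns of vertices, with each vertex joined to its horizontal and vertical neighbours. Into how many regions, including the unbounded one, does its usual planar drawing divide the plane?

The grid has V = 12·23 = 276 vertices and E = 12·22 + 23·11 = 517 edges.
F = 2 − V + E = 2 − 276 + 517 = 243.

243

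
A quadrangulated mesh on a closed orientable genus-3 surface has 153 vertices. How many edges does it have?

314

χ = 2 − 2·3 = -4, and every face is a square so 4F = 2E.
V − E + F = -4 with E = 4F/2 gives 153 − (4/2 − 1)·F = -4, so F = 157 and E = 314.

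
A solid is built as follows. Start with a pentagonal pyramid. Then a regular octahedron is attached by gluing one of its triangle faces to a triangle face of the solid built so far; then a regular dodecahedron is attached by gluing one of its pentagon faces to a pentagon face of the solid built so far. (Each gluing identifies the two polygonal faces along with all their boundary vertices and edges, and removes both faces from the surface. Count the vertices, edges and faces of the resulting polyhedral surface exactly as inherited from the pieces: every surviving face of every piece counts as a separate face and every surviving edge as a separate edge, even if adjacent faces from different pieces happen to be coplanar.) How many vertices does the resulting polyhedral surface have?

24

A pentagonal pyramid: V=6, E=10, F=6.
Attach a regular octahedron (V=6, E=12, F=8) along a 3-gon: merge 3 vertices and 3 edges, delete both glued faces → V=9, E=19, F=12.
Attach a regular dodecahedron (V=20, E=30, F=12) along a 5-gon: merge 5 vertices and 5 edges, delete both glued faces → V=24, E=44, F=22.
Check: V − E + F = 24 − 44 + 22 = 2.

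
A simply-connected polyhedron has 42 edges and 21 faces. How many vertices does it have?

Here V − E + F = 2.
V = 2 + E − F = 2 + 42 − 21 = 23.

23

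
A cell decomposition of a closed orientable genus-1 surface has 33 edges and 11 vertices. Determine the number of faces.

22

For a closed orientable surface of genus 1, χ = 2 − 2·1 = 0.
F = 0 − V + E = 0 − 11 + 33 = 22.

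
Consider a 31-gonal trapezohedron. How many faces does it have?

62

The n-trapezohedron (dual of the n-antiprism) has V = 2·31 + 2 = 64, E = 4·31 = 124, F = 2·31 = 62.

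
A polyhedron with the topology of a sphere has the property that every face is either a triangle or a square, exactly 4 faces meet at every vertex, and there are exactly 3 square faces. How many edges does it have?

Let x be the number of triangles; then F = 3 + x.
Edge–face incidences: 2E = 4·3 + 3·x = 12 + 3x.
Every vertex has degree 4, so 4V = 2E.
Euler: V − E + F = 2 ⇒ (2E)/4 − E + (3 + x) = 2.
Multiply by 8: 2·(2E) − 4·(2E) + 8·(3 + x) = 16, i.e. 24 + 8x − 2·(12 + 3x) = 16.
Collecting terms: 2x = 16, so x = 8.
Then 2E = 12 + 3·8 = 36, so E = 18, V = 2E/4 = 9, F = 3 + 8 = 11.

18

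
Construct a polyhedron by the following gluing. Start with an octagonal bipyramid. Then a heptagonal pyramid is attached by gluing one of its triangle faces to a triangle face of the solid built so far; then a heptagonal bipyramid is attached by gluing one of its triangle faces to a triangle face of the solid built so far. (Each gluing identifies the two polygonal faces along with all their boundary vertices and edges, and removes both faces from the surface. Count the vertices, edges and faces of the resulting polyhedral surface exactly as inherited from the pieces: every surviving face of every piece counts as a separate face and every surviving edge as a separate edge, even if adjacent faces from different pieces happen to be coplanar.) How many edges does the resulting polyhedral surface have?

53

An octagonal bipyramid: V=10, E=24, F=16.
Attach a heptagonal pyramid (V=8, E=14, F=8) along a 3-gon: merge 3 vertices and 3 edges, delete both glued faces → V=15, E=35, F=22.
Attach a heptagonal bipyramid (V=9, E=21, F=14) along a 3-gon: merge 3 vertices and 3 edges, delete both glued faces → V=21, E=53, F=34.
Check: V − E + F = 21 − 53 + 34 = 2.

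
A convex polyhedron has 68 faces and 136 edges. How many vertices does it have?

Here V − E + F = 2.
V = 2 + E − F = 2 + 136 − 68 = 70.

70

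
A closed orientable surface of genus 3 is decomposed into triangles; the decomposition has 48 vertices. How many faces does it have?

104

χ = 2 − 2·3 = -4, and every face is a triangle so 3F = 2E.
V − E + F = -4 with E = 3F/2 gives 48 − (3/2 − 1)·F = -4, so F = 104 and E = 156.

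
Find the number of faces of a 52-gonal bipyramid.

A bipyramid over an n-gon has 2n triangular faces and n + 2 vertices: V = 52 + 2 = 54, E = 3·52 = 156, F = 2·52 = 104.
Check: V − E + F = 54 − 156 + 104 = 2.

104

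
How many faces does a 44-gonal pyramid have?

A pyramid on an n-gon base has one n-gon and n triangles: V = 44 + 1 = 45, E = 2·44 = 88, F = 44 + 1 = 45.
Check: V − E + F = 45 − 88 + 45 = 2.

45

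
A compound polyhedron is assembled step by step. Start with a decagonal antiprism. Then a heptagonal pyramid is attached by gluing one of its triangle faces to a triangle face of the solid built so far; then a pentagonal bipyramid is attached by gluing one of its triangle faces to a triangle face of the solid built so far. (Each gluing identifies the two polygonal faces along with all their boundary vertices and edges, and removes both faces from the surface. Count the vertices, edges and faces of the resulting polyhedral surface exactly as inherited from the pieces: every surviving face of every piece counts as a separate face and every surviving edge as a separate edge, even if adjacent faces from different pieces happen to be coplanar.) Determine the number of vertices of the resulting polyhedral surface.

29

A decagonal antiprism: V=20, E=40, F=22.
Attach a heptagonal pyramid (V=8, E=14, F=8) along a 3-gon: merge 3 vertices and 3 edges, delete both glued faces → V=25, E=51, F=28.
Attach a pentagonal bipyramid (V=7, E=15, F=10) along a 3-gon: merge 3 vertices and 3 edges, delete both glued faces → V=29, E=63, F=36.
Check: V − E + F = 29 − 63 + 36 = 2.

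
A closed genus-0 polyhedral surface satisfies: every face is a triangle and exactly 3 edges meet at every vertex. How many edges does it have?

6

Each face has 3 edges and each edge borders two faces, so 2E = 3F.
Each vertex has degree 3, so 3V = 2E and hence V = 3F/3.
Euler: V − E + F = 2 ⇒ (3F/3) − (3F/2) + F = 2.
Multiply by 6: (6 − 9 + 6)F = 12, i.e. 3F = 12.
So F = 4, E = 3·4/2 = 6, V = 3·4/3 = 4.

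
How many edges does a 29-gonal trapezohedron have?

116

The n-trapezohedron (dual of the n-antiprism) has V = 2·29 + 2 = 60, E = 4·29 = 116, F = 2·29 = 58.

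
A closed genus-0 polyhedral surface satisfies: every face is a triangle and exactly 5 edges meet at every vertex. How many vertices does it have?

Each face has 3 edges and each edge borders two faces, so 2E = 3F.
Each vertex has degree 5, so 5V = 2E and hence V = 3F/5.
Euler: V − E + F = 2 ⇒ (3F/5) − (3F/2) + F = 2.
Multiply by 10: (6 − 15 + 10)F = 20, i.e. 1F = 20.
So F = 20, E = 3·20/2 = 30, V = 3·20/5 = 12.

12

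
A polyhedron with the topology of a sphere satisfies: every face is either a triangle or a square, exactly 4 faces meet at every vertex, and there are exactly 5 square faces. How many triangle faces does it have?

8

Let x be the number of triangles; then F = 5 + x.
Edge–face incidences: 2E = 4·5 + 3·x = 20 + 3x.
Every vertex has degree 4, so 4V = 2E.
Euler: V − E + F = 2 ⇒ (2E)/4 − E + (5 + x) = 2.
Multiply by 8: 2·(2E) − 4·(2E) + 8·(5 + x) = 16, i.e. 40 + 8x − 2·(20 + 3x) = 16.
Collecting terms: 2x = 16, so x = 8.
Then 2E = 20 + 3·8 = 44, so E = 22, V = 2E/4 = 11, F = 5 + 8 = 13.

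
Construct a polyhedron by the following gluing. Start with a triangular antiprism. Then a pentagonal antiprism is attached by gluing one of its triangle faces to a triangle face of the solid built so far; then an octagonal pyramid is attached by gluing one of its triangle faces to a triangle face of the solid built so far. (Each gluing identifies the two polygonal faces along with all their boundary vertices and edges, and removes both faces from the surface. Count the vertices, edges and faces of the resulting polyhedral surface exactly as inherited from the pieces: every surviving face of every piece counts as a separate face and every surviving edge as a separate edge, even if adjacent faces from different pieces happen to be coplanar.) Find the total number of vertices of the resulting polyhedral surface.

19

A triangular antiprism: V=6, E=12, F=8.
Attach a pentagonal antiprism (V=10, E=20, F=12) along a 3-gon: merge 3 vertices and 3 edges, delete both glued faces → V=13, E=29, F=18.
Attach an octagonal pyramid (V=9, E=16, F=9) along a 3-gon: merge 3 vertices and 3 edges, delete both glued faces → V=19, E=42, F=25.
Check: V − E + F = 19 − 42 + 25 = 2.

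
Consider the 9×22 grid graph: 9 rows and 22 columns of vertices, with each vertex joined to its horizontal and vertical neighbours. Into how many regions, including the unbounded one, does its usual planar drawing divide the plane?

The grid has V = 9·22 = 198 vertices and E = 9·21 + 22·8 = 365 edges.
F = 2 − V + E = 2 − 198 + 365 = 169.

169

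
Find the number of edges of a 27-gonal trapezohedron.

The n-trapezohedron (dual of the n-antiprism) has V = 2·27 + 2 = 56, E = 4·27 = 108, F = 2·27 = 54.

108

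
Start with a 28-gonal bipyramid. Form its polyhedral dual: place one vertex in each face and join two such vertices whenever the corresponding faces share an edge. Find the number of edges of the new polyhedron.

84

The base solid has V = 30, E = 84, F = 56.
The dual swaps V and F and preserves E: V′ = F = 56, E′ = E = 84, F′ = V = 30.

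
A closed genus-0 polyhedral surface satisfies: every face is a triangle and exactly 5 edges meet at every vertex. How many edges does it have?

Each face has 3 edges and each edge borders two faces, so 2E = 3F.
Each vertex has degree 5, so 5V = 2E and hence V = 3F/5.
Euler: V − E + F = 2 ⇒ (3F/5) − (3F/2) + F = 2.
Multiply by 10: (6 − 15 + 10)F = 20, i.e. 1F = 20.
So F = 20, E = 3·20/2 = 30, V = 3·20/5 = 12.

30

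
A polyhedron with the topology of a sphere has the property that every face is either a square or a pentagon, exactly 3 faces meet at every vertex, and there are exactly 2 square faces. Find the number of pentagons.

8

Let x be the number of pentagons; then F = 2 + x.
Edge–face incidences: 2E = 4·2 + 5·x = 8 + 5x.
Every vertex has degree 3, so 3V = 2E.
Euler: V − E + F = 2 ⇒ (2E)/3 − E + (2 + x) = 2.
Multiply by 6: 2·(2E) − 3·(2E) + 6·(2 + x) = 12, i.e. 12 + 6x − (8 + 5x) = 12.
Collecting terms: x + 4 = 12, so x = 8.
Then 2E = 8 + 5·8 = 48, so E = 24, V = 2E/3 = 16, F = 2 + 8 = 10.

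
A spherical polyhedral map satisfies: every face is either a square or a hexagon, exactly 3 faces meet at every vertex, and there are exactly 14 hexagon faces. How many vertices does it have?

36

Let x be the number of squares; then F = 14 + x.
Edge–face incidences: 2E = 6·14 + 4·x = 84 + 4x.
Every vertex has degree 3, so 3V = 2E.
Euler: V − E + F = 2 ⇒ (2E)/3 − E + (14 + x) = 2.
Multiply by 6: 2·(2E) − 3·(2E) + 6·(14 + x) = 12, i.e. 84 + 6x − (84 + 4x) = 12.
Collecting terms: 2x = 12, so x = 6.
Then 2E = 84 + 4·6 = 108, so E = 54, V = 2E/3 = 36, F = 14 + 6 = 20.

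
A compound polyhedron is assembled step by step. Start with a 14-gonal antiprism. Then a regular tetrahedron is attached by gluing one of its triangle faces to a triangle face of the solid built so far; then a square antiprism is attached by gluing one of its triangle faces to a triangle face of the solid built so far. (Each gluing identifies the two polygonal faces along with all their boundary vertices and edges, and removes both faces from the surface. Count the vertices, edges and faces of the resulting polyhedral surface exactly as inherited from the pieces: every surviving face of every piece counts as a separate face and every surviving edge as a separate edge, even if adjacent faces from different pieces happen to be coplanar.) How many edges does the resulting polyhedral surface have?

A 14-gonal antiprism: V=28, E=56, F=30.
Attach a regular tetrahedron (V=4, E=6, F=4) along a 3-gon: merge 3 vertices and 3 edges, delete both glued faces → V=29, E=59, F=32.
Attach a square antiprism (V=8, E=16, F=10) along a 3-gon: merge 3 vertices and 3 edges, delete both glued faces → V=34, E=72, F=40.
Check: V − E + F = 34 − 72 + 40 = 2.

72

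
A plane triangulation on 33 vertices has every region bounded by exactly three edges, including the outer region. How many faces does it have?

62

In a plane triangulation 3F = 2E and V − E + F = 2, so F = 2V − 4 = 2·33 − 4 = 62.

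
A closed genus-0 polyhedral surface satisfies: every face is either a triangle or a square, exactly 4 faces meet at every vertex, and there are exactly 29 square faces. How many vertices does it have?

35

Let x be the number of triangles; then F = 29 + x.
Edge–face incidences: 2E = 4·29 + 3·x = 116 + 3x.
Every vertex has degree 4, so 4V = 2E.
Euler: V − E + F = 2 ⇒ (2E)/4 − E + (29 + x) = 2.
Multiply by 8: 2·(2E) − 4·(2E) + 8·(29 + x) = 16, i.e. 232 + 8x − 2·(116 + 3x) = 16.
Collecting terms: 2x = 16, so x = 8.
Then 2E = 116 + 3·8 = 140, so E = 70, V = 2E/4 = 35, F = 29 + 8 = 37.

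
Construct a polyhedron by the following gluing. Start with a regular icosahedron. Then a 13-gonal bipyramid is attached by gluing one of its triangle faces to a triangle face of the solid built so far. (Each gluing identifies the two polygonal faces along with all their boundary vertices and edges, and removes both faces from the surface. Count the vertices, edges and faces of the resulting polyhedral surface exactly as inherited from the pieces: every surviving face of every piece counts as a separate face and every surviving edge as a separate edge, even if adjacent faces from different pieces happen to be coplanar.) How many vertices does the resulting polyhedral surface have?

A regular icosahedron: V=12, E=30, F=20.
Attach a 13-gonal bipyramid (V=15, E=39, F=26) along a 3-gon: merge 3 vertices and 3 edges, delete both glued faces → V=24, E=66, F=44.
Check: V − E + F = 24 − 66 + 44 = 2.

24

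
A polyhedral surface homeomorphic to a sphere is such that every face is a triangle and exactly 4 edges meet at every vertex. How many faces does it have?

Each face has 3 edges and each edge borders two faces, so 2E = 3F.
Each vertex has degree 4, so 4V = 2E and hence V = 3F/4.
Euler: V − E + F = 2 ⇒ (3F/4) − (3F/2) + F = 2.
Multiply by 8: (6 − 12 + 8)F = 16, i.e. 2F = 16.
So F = 8, E = 3·8/2 = 12, V = 3·8/4 = 6.

8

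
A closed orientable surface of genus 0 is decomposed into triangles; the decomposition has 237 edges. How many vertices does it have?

χ = 2 − 2·0 = 2, and every face is a triangle so 3F = 2E.
F = 2E/3 = 158. Then V = 2 + E − F = 2 + 237 − 158 = 81.

81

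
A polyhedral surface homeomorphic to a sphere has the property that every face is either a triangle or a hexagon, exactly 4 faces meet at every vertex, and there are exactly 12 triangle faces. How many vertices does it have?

12

Let x be the number of hexagons; then F = 12 + x.
Edge–face incidences: 2E = 3·12 + 6·x = 36 + 6x.
Every vertex has degree 4, so 4V = 2E.
Euler: V − E + F = 2 ⇒ (2E)/4 − E + (12 + x) = 2.
Multiply by 8: 2·(2E) − 4·(2E) + 8·(12 + x) = 16, i.e. 96 + 8x − 2·(36 + 6x) = 16.
Collecting terms: −4x + 24 = 16, so −4x = −8, so x = 2.
Then 2E = 36 + 6·2 = 48, so E = 24, V = 2E/4 = 12, F = 12 + 2 = 14.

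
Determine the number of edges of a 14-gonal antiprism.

56

An antiprism on an n-gon has two n-gon caps and 2n triangles: V = 2·14 = 28, E = 4·14 = 56, F = 2·14 + 2 = 30.
Check: V − E + F = 28 − 56 + 30 = 2.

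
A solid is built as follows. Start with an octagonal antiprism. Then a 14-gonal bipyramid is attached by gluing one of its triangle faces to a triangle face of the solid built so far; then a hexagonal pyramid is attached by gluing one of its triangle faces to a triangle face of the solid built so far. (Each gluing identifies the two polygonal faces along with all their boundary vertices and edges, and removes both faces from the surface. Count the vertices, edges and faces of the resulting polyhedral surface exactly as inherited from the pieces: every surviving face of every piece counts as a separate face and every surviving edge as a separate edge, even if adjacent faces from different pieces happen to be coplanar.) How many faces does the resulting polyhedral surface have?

An octagonal antiprism: V=16, E=32, F=18.
Attach a 14-gonal bipyramid (V=16, E=42, F=28) along a 3-gon: merge 3 vertices and 3 edges, delete both glued faces → V=29, E=71, F=44.
Attach a hexagonal pyramid (V=7, E=12, F=7) along a 3-gon: merge 3 vertices and 3 edges, delete both glued faces → V=33, E=80, F=49.
Check: V − E + F = 33 − 80 + 49 = 2.

49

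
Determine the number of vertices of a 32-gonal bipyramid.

A bipyramid over an n-gon has 2n triangular faces and n + 2 vertices: V = 32 + 2 = 34, E = 3·32 = 96, F = 2·32 = 64.

34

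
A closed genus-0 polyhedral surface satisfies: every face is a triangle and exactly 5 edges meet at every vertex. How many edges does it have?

Each face has 3 edges and each edge borders two faces, so 2E = 3F.
Each vertex has degree 5, so 5V = 2E and hence V = 3F/5.
Euler: V − E + F = 2 ⇒ (3F/5) − (3F/2) + F = 2.
Multiply by 10: (6 − 15 + 10)F = 20, i.e. 1F = 20.
So F = 20, E = 3·20/2 = 30, V = 3·20/5 = 12.

30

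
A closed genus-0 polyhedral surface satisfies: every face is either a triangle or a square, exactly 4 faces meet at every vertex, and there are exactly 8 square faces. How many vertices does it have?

Let x be the number of triangles; then F = 8 + x.
Edge–face incidences: 2E = 4·8 + 3·x = 32 + 3x.
Every vertex has degree 4, so 4V = 2E.
Euler: V − E + F = 2 ⇒ (2E)/4 − E + (8 + x) = 2.
Multiply by 8: 2·(2E) − 4·(2E) + 8·(8 + x) = 16, i.e. 64 + 8x − 2·(32 + 3x) = 16.
Collecting terms: 2x = 16, so x = 8.
Then 2E = 32 + 3·8 = 56, so E = 28, V = 2E/4 = 14, F = 8 + 8 = 16.

14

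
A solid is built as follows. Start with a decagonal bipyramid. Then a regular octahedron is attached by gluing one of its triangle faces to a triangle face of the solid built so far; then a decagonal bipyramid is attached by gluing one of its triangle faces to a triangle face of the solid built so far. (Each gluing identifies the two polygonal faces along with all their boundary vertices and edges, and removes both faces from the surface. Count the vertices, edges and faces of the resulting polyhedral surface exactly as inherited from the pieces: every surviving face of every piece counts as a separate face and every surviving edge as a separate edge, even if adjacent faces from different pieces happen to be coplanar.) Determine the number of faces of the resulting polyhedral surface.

44

A decagonal bipyramid: V=12, E=30, F=20.
Attach a regular octahedron (V=6, E=12, F=8) along a 3-gon: merge 3 vertices and 3 edges, delete both glued faces → V=15, E=39, F=26.
Attach a decagonal bipyramid (V=12, E=30, F=20) along a 3-gon: merge 3 vertices and 3 edges, delete both glued faces → V=24, E=66, F=44.
Check: V − E + F = 24 − 66 + 44 = 2.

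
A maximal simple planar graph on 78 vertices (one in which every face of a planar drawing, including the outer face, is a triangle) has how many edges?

In a plane triangulation 3F = 2E and V − E + F = 2, so E = 3V − 6 = 3·78 − 6 = 228.

228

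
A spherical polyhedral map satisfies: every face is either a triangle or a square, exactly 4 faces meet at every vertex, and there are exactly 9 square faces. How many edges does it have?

30

Let x be the number of triangles; then F = 9 + x.
Edge–face incidences: 2E = 4·9 + 3·x = 36 + 3x.
Every vertex has degree 4, so 4V = 2E.
Euler: V − E + F = 2 ⇒ (2E)/4 − E + (9 + x) = 2.
Multiply by 8: 2·(2E) − 4·(2E) + 8·(9 + x) = 16, i.e. 72 + 8x − 2·(36 + 3x) = 16.
Collecting terms: 2x = 16, so x = 8.
Then 2E = 36 + 3·8 = 60, so E = 30, V = 2E/4 = 15, F = 9 + 8 = 17.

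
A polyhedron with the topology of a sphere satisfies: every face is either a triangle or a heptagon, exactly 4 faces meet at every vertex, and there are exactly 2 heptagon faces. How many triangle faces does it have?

Let x be the number of triangles; then F = 2 + x.
Edge–face incidences: 2E = 7·2 + 3·x = 14 + 3x.
Every vertex has degree 4, so 4V = 2E.
Euler: V − E + F = 2 ⇒ (2E)/4 − E + (2 + x) = 2.
Multiply by 8: 2·(2E) − 4·(2E) + 8·(2 + x) = 16, i.e. 16 + 8x − 2·(14 + 3x) = 16.
Collecting terms: 2x − 12 = 16, so 2x = 28, so x = 14.
Then 2E = 14 + 3·14 = 56, so E = 28, V = 2E/4 = 14, F = 2 + 14 = 16.

14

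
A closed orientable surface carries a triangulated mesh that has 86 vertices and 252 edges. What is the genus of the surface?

Every face is a triangle and each edge borders two faces, so 3F = 2·252, giving F = 168.
χ = V − E + F = 86 − 252 + 168 = 2.
For a closed orientable surface χ = 2 − 2g, so g = (2 − (2))/2 = 0.

0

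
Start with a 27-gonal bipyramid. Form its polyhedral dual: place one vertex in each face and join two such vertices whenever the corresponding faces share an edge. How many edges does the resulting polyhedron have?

81

The base solid has V = 29, E = 81, F = 54.
The dual swaps V and F and preserves E: V′ = F = 54, E′ = E = 81, F′ = V = 29.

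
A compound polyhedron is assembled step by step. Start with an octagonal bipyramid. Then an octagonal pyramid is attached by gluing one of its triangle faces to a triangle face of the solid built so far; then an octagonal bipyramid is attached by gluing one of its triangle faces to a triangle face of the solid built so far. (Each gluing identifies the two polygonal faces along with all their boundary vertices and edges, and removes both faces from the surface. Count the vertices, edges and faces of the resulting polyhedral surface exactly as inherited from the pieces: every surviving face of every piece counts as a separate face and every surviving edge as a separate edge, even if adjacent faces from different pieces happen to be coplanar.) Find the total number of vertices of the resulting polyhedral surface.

An octagonal bipyramid: V=10, E=24, F=16.
Attach an octagonal pyramid (V=9, E=16, F=9) along a 3-gon: merge 3 vertices and 3 edges, delete both glued faces → V=16, E=37, F=23.
Attach an octagonal bipyramid (V=10, E=24, F=16) along a 3-gon: merge 3 vertices and 3 edges, delete both glued faces → V=23, E=58, F=37.
Check: V − E + F = 23 − 58 + 37 = 2.

23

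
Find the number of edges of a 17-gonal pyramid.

A pyramid on an n-gon base has one n-gon and n triangles: V = 17 + 1 = 18, E = 2·17 = 34, F = 17 + 1 = 18.

34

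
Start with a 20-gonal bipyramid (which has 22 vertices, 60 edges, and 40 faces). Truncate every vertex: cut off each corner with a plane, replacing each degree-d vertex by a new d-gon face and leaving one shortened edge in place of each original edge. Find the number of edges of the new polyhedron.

180

Truncation replaces each original edge-end by a new vertex, so V′ = 2E = 120.
Each original edge survives, and each old vertex of degree d contributes d new edges; summing degrees gives Σd = 2E, so E′ = E + 2E = 3E = 180.
Each original face survives and each original vertex becomes one new face: F′ = F + V = 62.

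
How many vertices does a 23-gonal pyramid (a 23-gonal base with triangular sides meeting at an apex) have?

24

A pyramid on an n-gon base has one n-gon and n triangles: V = 23 + 1 = 24, E = 2·23 = 46, F = 23 + 1 = 24.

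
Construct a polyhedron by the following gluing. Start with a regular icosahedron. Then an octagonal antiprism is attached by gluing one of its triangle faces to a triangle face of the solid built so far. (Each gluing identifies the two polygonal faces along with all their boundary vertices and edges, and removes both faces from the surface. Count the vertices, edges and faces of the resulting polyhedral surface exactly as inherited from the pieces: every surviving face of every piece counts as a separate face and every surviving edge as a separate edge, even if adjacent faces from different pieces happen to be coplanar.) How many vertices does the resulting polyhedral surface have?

25

A regular icosahedron: V=12, E=30, F=20.
Attach an octagonal antiprism (V=16, E=32, F=18) along a 3-gon: merge 3 vertices and 3 edges, delete both glued faces → V=25, E=59, F=36.
Check: V − E + F = 25 − 59 + 36 = 2.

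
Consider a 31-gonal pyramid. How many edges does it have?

62

A pyramid on an n-gon base has one n-gon and n triangles: V = 31 + 1 = 32, E = 2·31 = 62, F = 31 + 1 = 32.
Check: V − E + F = 32 − 62 + 32 = 2.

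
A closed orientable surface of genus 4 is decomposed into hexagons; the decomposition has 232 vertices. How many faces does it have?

χ = 2 − 2·4 = -6, and every face is a hexagon so 6F = 2E.
V − E + F = -6 with E = 6F/2 gives 232 − (6/2 − 1)·F = -6, so F = 119 and E = 357.

119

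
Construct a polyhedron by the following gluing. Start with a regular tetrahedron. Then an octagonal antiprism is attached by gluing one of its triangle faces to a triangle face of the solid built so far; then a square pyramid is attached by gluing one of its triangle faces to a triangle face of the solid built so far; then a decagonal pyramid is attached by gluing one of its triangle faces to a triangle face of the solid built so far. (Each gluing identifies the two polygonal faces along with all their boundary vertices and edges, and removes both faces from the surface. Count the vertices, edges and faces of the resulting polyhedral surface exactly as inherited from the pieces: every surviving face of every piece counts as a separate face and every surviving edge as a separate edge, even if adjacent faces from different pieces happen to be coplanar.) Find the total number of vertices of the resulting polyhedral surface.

A regular tetrahedron: V=4, E=6, F=4.
Attach an octagonal antiprism (V=16, E=32, F=18) along a 3-gon: merge 3 vertices and 3 edges, delete both glued faces → V=17, E=35, F=20.
Attach a square pyramid (V=5, E=8, F=5) along a 3-gon: merge 3 vertices and 3 edges, delete both glued faces → V=19, E=40, F=23.
Attach a decagonal pyramid (V=11, E=20, F=11) along a 3-gon: merge 3 vertices and 3 edges, delete both glued faces → V=27, E=57, F=32.
Check: V − E + F = 27 − 57 + 32 = 2.

27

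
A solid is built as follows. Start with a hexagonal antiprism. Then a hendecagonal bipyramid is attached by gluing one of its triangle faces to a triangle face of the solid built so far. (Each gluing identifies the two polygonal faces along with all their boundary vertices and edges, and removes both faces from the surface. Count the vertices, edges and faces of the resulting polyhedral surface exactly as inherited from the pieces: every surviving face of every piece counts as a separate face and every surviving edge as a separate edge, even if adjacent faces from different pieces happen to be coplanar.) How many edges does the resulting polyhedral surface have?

54

A hexagonal antiprism: V=12, E=24, F=14.
Attach a hendecagonal bipyramid (V=13, E=33, F=22) along a 3-gon: merge 3 vertices and 3 edges, delete both glued faces → V=22, E=54, F=34.
Check: V − E + F = 22 − 54 + 34 = 2.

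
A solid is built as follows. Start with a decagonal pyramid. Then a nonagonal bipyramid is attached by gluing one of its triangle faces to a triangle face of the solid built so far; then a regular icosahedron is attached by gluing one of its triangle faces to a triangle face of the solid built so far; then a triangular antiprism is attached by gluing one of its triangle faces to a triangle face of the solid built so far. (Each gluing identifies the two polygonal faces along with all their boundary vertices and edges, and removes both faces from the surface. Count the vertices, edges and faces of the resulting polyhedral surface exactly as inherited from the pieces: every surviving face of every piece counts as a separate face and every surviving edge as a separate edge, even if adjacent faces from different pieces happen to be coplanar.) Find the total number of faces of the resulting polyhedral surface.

A decagonal pyramid: V=11, E=20, F=11.
Attach a nonagonal bipyramid (V=11, E=27, F=18) along a 3-gon: merge 3 vertices and 3 edges, delete both glued faces → V=19, E=44, F=27.
Attach a regular icosahedron (V=12, E=30, F=20) along a 3-gon: merge 3 vertices and 3 edges, delete both glued faces → V=28, E=71, F=45.
Attach a triangular antiprism (V=6, E=12, F=8) along a 3-gon: merge 3 vertices and 3 edges, delete both glued faces → V=31, E=80, F=51.
Check: V − E + F = 31 − 80 + 51 = 2.

51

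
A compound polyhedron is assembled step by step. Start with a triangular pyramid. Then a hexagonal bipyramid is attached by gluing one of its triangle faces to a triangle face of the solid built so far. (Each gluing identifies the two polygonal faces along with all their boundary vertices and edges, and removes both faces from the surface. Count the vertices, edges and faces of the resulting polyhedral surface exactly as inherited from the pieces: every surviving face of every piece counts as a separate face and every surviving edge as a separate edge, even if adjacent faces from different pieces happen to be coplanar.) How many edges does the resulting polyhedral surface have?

A triangular pyramid: V=4, E=6, F=4.
Attach a hexagonal bipyramid (V=8, E=18, F=12) along a 3-gon: merge 3 vertices and 3 edges, delete both glued faces → V=9, E=21, F=14.
Check: V − E + F = 9 − 21 + 14 = 2.

21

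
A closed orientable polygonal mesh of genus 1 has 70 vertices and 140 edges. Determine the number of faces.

70

For a closed orientable surface of genus 1, χ = 2 − 2·1 = 0.
F = 0 − V + E = 0 − 70 + 140 = 70.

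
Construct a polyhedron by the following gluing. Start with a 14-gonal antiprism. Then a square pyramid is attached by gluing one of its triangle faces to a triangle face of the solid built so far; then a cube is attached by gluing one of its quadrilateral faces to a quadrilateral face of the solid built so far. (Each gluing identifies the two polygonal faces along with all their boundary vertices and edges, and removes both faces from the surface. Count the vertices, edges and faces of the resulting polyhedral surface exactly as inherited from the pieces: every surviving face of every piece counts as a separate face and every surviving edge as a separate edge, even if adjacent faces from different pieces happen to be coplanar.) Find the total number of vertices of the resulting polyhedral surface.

A 14-gonal antiprism: V=28, E=56, F=30.
Attach a square pyramid (V=5, E=8, F=5) along a 3-gon: merge 3 vertices and 3 edges, delete both glued faces → V=30, E=61, F=33.
Attach a cube (V=8, E=12, F=6) along a 4-gon: merge 4 vertices and 4 edges, delete both glued faces → V=34, E=69, F=37.
Check: V − E + F = 34 − 69 + 37 = 2.

34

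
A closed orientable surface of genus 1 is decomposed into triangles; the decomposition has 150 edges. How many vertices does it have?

50

χ = 2 − 2·1 = 0, and every face is a triangle so 3F = 2E.
F = 2E/3 = 100. Then V = 0 + E − F = 0 + 150 − 100 = 50.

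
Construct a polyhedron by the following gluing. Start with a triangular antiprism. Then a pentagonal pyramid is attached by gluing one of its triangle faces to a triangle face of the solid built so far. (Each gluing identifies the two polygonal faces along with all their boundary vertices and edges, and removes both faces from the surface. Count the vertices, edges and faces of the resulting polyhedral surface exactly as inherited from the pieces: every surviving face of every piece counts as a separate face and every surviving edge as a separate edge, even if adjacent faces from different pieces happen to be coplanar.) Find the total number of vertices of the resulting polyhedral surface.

9

A triangular antiprism: V=6, E=12, F=8.
Attach a pentagonal pyramid (V=6, E=10, F=6) along a 3-gon: merge 3 vertices and 3 edges, delete both glued faces → V=9, E=19, F=12.
Check: V − E + F = 9 − 19 + 12 = 2.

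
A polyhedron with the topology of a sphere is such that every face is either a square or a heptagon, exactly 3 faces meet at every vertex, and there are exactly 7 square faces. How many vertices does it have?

Let x be the number of heptagons; then F = 7 + x.
Edge–face incidences: 2E = 4·7 + 7·x = 28 + 7x.
Every vertex has degree 3, so 3V = 2E.
Euler: V − E + F = 2 ⇒ (2E)/3 − E + (7 + x) = 2.
Multiply by 6: 2·(2E) − 3·(2E) + 6·(7 + x) = 12, i.e. 42 + 6x − (28 + 7x) = 12.
Collecting terms: −x + 14 = 12, so −x = −2, so x = 2.
Then 2E = 28 + 7·2 = 42, so E = 21, V = 2E/3 = 14, F = 7 + 2 = 9.

14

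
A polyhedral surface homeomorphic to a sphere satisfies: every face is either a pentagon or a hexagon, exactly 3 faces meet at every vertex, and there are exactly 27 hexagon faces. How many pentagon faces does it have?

12

Let x be the number of pentagons; then F = 27 + x.
Edge–face incidences: 2E = 6·27 + 5·x = 162 + 5x.
Every vertex has degree 3, so 3V = 2E.
Euler: V − E + F = 2 ⇒ (2E)/3 − E + (27 + x) = 2.
Multiply by 6: 2·(2E) − 3·(2E) + 6·(27 + x) = 12, i.e. 162 + 6x − (162 + 5x) = 12.
Collecting terms: x = 12.
Then 2E = 162 + 5·12 = 222, so E = 111, V = 2E/3 = 74, F = 27 + 12 = 39.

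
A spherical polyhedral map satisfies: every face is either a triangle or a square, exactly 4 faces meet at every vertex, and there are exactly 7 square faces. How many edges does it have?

26

Let x be the number of triangles; then F = 7 + x.
Edge–face incidences: 2E = 4·7 + 3·x = 28 + 3x.
Every vertex has degree 4, so 4V = 2E.
Euler: V − E + F = 2 ⇒ (2E)/4 − E + (7 + x) = 2.
Multiply by 8: 2·(2E) − 4·(2E) + 8·(7 + x) = 16, i.e. 56 + 8x − 2·(28 + 3x) = 16.
Collecting terms: 2x = 16, so x = 8.
Then 2E = 28 + 3·8 = 52, so E = 26, V = 2E/4 = 13, F = 7 + 8 = 15.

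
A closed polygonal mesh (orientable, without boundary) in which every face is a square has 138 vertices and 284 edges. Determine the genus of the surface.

3

Every face is a square and each edge borders two faces, so 4F = 2·284, giving F = 142.
χ = V − E + F = 138 − 284 + 142 = -4.
For a closed orientable surface χ = 2 − 2g, so g = (2 − (-4))/2 = 3.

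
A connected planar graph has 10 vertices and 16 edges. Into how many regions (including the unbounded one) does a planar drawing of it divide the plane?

Euler's formula for a connected plane graph: V − E + F = 2, so F = 2 − 10 + 16 = 8.

8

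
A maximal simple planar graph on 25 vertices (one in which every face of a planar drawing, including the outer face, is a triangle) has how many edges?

69

In a plane triangulation 3F = 2E and V − E + F = 2, so E = 3V − 6 = 3·25 − 6 = 69.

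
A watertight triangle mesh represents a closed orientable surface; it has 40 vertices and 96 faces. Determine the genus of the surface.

Every face is a triangle, so 2E = 3·96 = 288, giving E = 144.
χ = V − E + F = 40 − 144 + 96 = -8.
For a closed orientable surface χ = 2 − 2g, so g = (2 − (-8))/2 = 5.

5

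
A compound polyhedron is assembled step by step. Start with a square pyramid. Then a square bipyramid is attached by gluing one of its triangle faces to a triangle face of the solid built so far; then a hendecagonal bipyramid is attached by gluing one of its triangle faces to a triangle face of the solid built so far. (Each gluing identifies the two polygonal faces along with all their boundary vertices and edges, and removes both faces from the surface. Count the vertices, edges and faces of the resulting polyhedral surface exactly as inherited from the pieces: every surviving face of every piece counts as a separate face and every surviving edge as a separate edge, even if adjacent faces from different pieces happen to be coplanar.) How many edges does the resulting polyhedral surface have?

A square pyramid: V=5, E=8, F=5.
Attach a square bipyramid (V=6, E=12, F=8) along a 3-gon: merge 3 vertices and 3 edges, delete both glued faces → V=8, E=17, F=11.
Attach a hendecagonal bipyramid (V=13, E=33, F=22) along a 3-gon: merge 3 vertices and 3 edges, delete both glued faces → V=18, E=47, F=31.
Check: V − E + F = 18 − 47 + 31 = 2.

47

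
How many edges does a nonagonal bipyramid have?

A bipyramid over an n-gon has 2n triangular faces and n + 2 vertices: V = 9 + 2 = 11, E = 3·9 = 27, F = 2·9 = 18.

27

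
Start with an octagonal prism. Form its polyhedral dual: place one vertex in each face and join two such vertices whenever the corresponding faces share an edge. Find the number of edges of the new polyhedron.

24

The base solid has V = 16, E = 24, F = 10.
The dual swaps V and F and preserves E: V′ = F = 10, E′ = E = 24, F′ = V = 16.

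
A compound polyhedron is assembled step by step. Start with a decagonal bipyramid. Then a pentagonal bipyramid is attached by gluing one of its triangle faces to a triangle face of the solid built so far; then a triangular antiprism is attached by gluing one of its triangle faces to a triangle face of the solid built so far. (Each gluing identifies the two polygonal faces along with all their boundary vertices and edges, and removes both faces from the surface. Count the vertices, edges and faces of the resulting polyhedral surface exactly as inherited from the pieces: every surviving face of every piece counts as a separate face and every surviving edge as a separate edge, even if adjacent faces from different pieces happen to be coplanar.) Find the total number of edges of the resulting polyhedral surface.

A decagonal bipyramid: V=12, E=30, F=20.
Attach a pentagonal bipyramid (V=7, E=15, F=10) along a 3-gon: merge 3 vertices and 3 edges, delete both glued faces → V=16, E=42, F=28.
Attach a triangular antiprism (V=6, E=12, F=8) along a 3-gon: merge 3 vertices and 3 edges, delete both glued faces → V=19, E=51, F=34.
Check: V − E + F = 19 − 51 + 34 = 2.

51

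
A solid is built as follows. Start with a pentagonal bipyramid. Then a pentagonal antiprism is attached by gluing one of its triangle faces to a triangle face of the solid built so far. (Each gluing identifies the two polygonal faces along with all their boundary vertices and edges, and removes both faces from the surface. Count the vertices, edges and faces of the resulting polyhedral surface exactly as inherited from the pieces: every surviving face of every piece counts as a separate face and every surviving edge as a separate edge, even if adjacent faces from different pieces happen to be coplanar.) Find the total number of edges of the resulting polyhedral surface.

A pentagonal bipyramid: V=7, E=15, F=10.
Attach a pentagonal antiprism (V=10, E=20, F=12) along a 3-gon: merge 3 vertices and 3 edges, delete both glued faces → V=14, E=32, F=20.
Check: V − E + F = 14 − 32 + 20 = 2.

32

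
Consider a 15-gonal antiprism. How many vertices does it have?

An antiprism on an n-gon has two n-gon caps and 2n triangles: V = 2·15 = 30, E = 4·15 = 60, F = 2·15 + 2 = 32.

30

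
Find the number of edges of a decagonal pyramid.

20

A pyramid on an n-gon base has one n-gon and n triangles: V = 10 + 1 = 11, E = 2·10 = 20, F = 10 + 1 = 11.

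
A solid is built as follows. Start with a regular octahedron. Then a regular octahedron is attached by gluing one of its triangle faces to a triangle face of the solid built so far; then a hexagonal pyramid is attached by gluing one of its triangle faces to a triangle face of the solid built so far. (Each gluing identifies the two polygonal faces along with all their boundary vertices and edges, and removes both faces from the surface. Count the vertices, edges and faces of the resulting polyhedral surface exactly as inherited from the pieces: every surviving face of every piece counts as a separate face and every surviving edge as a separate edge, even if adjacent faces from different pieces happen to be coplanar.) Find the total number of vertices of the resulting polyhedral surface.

A regular octahedron: V=6, E=12, F=8.
Attach a regular octahedron (V=6, E=12, F=8) along a 3-gon: merge 3 vertices and 3 edges, delete both glued faces → V=9, E=21, F=14.
Attach a hexagonal pyramid (V=7, E=12, F=7) along a 3-gon: merge 3 vertices and 3 edges, delete both glued faces → V=13, E=30, F=19.
Check: V − E + F = 13 − 30 + 19 = 2.

13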